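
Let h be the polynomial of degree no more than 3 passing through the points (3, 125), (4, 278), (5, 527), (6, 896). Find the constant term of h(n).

2

Write h(n) = an^3 + bn^2 + cn + d. Substituting each data point gives a linear system:
  27a + 9b + 3c + d = 125
  64a + 16b + 4c + d = 278
  125a + 25b + 5c + d = 527
  216a + 36b + 6c + d = 896
Solving the system yields a = 4, b = 0, c = 5, d = 2.
So h(n) = 4n^3 + 5n + 2.
The constant term is 2.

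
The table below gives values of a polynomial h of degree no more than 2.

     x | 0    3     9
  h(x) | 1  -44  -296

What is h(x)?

Write h(x) = ax^2 + bx + c. Substituting each data point gives a linear system:
  c = 1
  9a + 3b + c = -44
  81a + 9b + c = -296
Solving the system yields a = -3, b = -6, c = 1.
So h(x) = -3x² - 6x + 1.
Check: h(0) = 1. ✓

h(x) = -3x^2 - 6x + 1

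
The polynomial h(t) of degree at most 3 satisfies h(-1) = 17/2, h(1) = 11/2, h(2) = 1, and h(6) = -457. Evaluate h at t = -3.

Write h(t) = at^3 + bt^2 + ct + d. Substituting each data point gives a linear system:
  -a + b - c + d = 17/2
  a + b + c + d = 11/2
  8a + 4b + 2c + d = 1
  216a + 36b + 6c + d = -457
Solving the system yields a = -3, b = 5, c = 3/2, d = 2.
So h(t) = -3t^3 + 5t^2 + (3/2)t + 2.
Then h(-3) = 247/2.

247/2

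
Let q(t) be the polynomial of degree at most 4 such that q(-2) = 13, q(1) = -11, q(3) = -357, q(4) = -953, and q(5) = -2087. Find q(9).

Write q(t) = at^4 + bt^3 + ct^2 + dt + e. Substituting each data point gives a linear system:
  16a - 8b + 4c - 2d + e = 13
  a + b + c + d + e = -11
  81a + 27b + 9c + 3d + e = -357
  256a + 64b + 16c + 4d + e = -953
  625a + 125b + 25c + 5d + e = -2087
Solving the system yields a = -2, b = -6, c = -3, d = -3, e = 3.
So q(t) = -2t^4 - 6t^3 - 3t^2 - 3t + 3.
Then q(9) = -17763.

-17763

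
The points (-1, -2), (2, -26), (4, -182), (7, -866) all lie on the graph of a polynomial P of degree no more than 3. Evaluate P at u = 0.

Write P(u) = au^3 + bu^2 + cu + d. Substituting each data point gives a linear system:
  -a + b - c + d = -2
  8a + 4b + 2c + d = -26
  64a + 16b + 4c + d = -182
  343a + 49b + 7c + d = -866
Solving the system yields a = -2, b = -4, c = 2, d = 2.
So P(u) = -2u^3 - 4u^2 + 2u + 2.
Then P(0) = 2.

2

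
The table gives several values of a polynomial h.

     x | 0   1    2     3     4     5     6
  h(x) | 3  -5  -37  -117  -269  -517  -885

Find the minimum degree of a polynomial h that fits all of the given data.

Forward differences of the values at x = 0, 1, 2, 3, 4, 5, 6:
  h  : 3  -5  -37  -117  -269  -517  -885
  Δ  : -8  -32  -80  -152  -248  -368
  Δ^2: -24  -48  -72  -96  -120
  Δ^3: -24  -24  -24  -24
  Δ^4: 0  0  0
  Δ^5: 0  0
  Δ^6: 0
The third differences are constant (-24) and nonzero, while all higher differences vanish, so the minimal degree is 3.

3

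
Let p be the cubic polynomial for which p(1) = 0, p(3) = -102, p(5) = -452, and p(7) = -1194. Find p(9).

Using the Lagrange interpolation formula with nodes 1, 3, 5, 7:
  L_0(t) = (t - 3)(t - 5)(t - 7) / -48
  L_1(t) = (t - 1)(t - 5)(t - 7) / 16
  L_2(t) = (t - 1)(t - 3)(t - 7) / -16
  L_3(t) = (t - 1)(t - 3)(t - 5) / 48
Then p(t) = 0·L_0(t) - 102·L_1(t) - 452·L_2(t) - 1194·L_3(t).
Expanding and collecting terms gives p(t) = -3t^3 - 4t^2 + 4t + 3.
Evaluating at t = 9: p(9) = -2472.

-2472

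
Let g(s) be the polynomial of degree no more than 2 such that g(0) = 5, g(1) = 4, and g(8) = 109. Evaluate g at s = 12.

257

Using the Lagrange interpolation formula with nodes 0, 1, 8:
  L_0(s) = (s - 1)(s - 8) / 8
  L_1(s) = s(s - 8) / -7
  L_2(s) = s(s - 1) / 56
Then g(s) = 5·L_0(s) + 4·L_1(s) + 109·L_2(s).
Expanding and collecting terms gives g(s) = 2s² - 3s + 5.
Evaluating at s = 12: g(12) = 257.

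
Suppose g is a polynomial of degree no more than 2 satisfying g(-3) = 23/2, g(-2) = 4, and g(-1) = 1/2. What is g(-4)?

23

Forward differences of the values at x = -3, -2, -1:
  g  : 23/2  4  1/2
  Δ  : -15/2  -7/2
  Δ^2: 4
The second differences are constant, confirming degree 2.
Interpolating (Newton forward form) and evaluating at x = -4 gives g(-4) = 23.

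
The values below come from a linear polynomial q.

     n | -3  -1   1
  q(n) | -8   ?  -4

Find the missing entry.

On equispaced nodes a degree-1 polynomial has vanishing second forward difference, so
  q(-3) - 2·q(-1) + q(1) = 0.
Substituting the known values and solving for q(-1):
  -2·q(-1) = 12
  q(-1) = -6.

-6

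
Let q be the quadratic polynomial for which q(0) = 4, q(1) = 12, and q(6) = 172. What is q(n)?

q(n) = 4n^2 + 4n + 4

Using the Lagrange interpolation formula with nodes 0, 1, 6:
  L_0(n) = (n - 1)(n - 6) / 6
  L_1(n) = n(n - 6) / -5
  L_2(n) = n(n - 1) / 30
Then q(n) = 4·L_0(n) + 12·L_1(n) + 172·L_2(n).
Expanding and collecting terms gives q(n) = 4n^2 + 4n + 4.
Check: q(6) = 172. ✓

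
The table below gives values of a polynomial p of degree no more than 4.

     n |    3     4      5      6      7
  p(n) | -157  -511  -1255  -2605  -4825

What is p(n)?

Write p(n) = an^4 + bn^3 + cn^2 + dn + e. Substituting each data point gives a linear system:
  81a + 27b + 9c + 3d + e = -157
  256a + 64b + 16c + 4d + e = -511
  625a + 125b + 25c + 5d + e = -1255
  1296a + 216b + 36c + 6d + e = -2605
  2401a + 343b + 49c + 7d + e = -4825
Solving the system yields a = -2, b = 0, c = -1, d = 3, e = 5.
So p(n) = -2n⁴ - n² + 3n + 5.
Check: p(3) = -157. ✓

p(n) = -2n^4 - n^2 + 3n + 5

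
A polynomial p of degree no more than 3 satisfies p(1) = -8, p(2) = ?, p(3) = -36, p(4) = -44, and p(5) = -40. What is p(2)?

-22

The 4 known points determine the degree-3 polynomial uniquely.
Write p(u) = au^3 + bu^2 + cu + d. Substituting each data point gives a linear system:
  a + b + c + d = -8
  27a + 9b + 3c + d = -36
  64a + 16b + 4c + d = -44
  125a + 25b + 5c + d = -40
Solving the system yields a = 1, b = -6, c = -3, d = 0.
So p(u) = u³ - 6u² - 3u.
Then p(2) = -22.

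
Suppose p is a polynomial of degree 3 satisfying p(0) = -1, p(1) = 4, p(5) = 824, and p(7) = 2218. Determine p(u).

Write p(u) = au^3 + bu^2 + cu + d. Substituting each data point gives a linear system:
  d = -1
  a + b + c + d = 4
  125a + 25b + 5c + d = 824
  343a + 49b + 7c + d = 2218
Solving the system yields a = 6, b = 4, c = -5, d = -1.
So p(u) = 6u^3 + 4u^2 - 5u - 1.
Check: p(7) = 2218. ✓

p(u) = 6u^3 + 4u^2 - 5u - 1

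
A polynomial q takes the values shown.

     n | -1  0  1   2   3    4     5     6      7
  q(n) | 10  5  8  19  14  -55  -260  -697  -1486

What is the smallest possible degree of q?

4

Forward differences of the values at n = -1, 0, 1, 2, 3, 4, 5, 6, 7:
  q  : 10  5  8  19  14  -55  -260  -697  -1486
  Δ  : -5  3  11  -5  -69  -205  -437  -789
  Δ^2: 8  8  -16  -64  -136  -232  -352
  Δ^3: 0  -24  -48  -72  -96  -120
  Δ^4: -24  -24  -24  -24  -24
  Δ^5: 0  0  0  0
  Δ^6: 0  0  0
  Δ^7: 0  0
  Δ^8: 0
The fourth differences are constant (-24) and nonzero, while all higher differences vanish, so the minimal degree is 4.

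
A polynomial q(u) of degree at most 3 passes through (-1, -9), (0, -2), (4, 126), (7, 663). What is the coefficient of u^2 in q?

Write q(u) = au^3 + bu^2 + cu + d. Substituting each data point gives a linear system:
  -a + b - c + d = -9
  d = -2
  64a + 16b + 4c + d = 126
  343a + 49b + 7c + d = 663
Solving the system yields a = 2, b = -1, c = 4, d = -2.
So q(u) = 2u^3 - u^2 + 4u - 2.
The coefficient of u^2 is -1.

-1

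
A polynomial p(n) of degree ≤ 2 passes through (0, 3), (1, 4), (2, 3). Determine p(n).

Using the Lagrange interpolation formula with nodes 0, 1, 2:
  L_0(n) = (n - 1)(n - 2) / 2
  L_1(n) = n(n - 2) / -1
  L_2(n) = n(n - 1) / 2
Then p(n) = 3·L_0(n) + 4·L_1(n) + 3·L_2(n).
Expanding and collecting terms gives p(n) = -n^2 + 2n + 3.
Check: p(2) = 3. ✓

p(n) = -n^2 + 2n + 3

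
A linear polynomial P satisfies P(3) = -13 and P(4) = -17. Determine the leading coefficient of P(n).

-4

Write P(n) = an + b. Substituting each data point gives a linear system:
  3a + b = -13
  4a + b = -17
Solving the system yields a = -4, b = -1.
So P(n) = -4n - 1.
The leading coefficient is -4.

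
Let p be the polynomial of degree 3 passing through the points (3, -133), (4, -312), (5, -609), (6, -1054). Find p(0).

-4

Write p(n) = an^3 + bn^2 + cn + d. Substituting each data point gives a linear system:
  27a + 9b + 3c + d = -133
  64a + 16b + 4c + d = -312
  125a + 25b + 5c + d = -609
  216a + 36b + 6c + d = -1054
Solving the system yields a = -5, b = 1, c = -1, d = -4.
So p(n) = -5n³ + n² - n - 4.
Then p(0) = -4.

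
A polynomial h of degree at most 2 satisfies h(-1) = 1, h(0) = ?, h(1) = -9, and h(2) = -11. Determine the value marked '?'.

The 3 known points determine the degree-2 polynomial uniquely.
Write h(x) = ax^2 + bx + c. Substituting each data point gives a linear system:
  a - b + c = 1
  a + b + c = -9
  4a + 2b + c = -11
Solving the system yields a = 1, b = -5, c = -5.
So h(x) = x² - 5x - 5.
Then h(0) = -5.

-5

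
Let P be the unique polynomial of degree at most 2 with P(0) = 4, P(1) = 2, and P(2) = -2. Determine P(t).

P(t) = -t^2 - t + 4

Using the Lagrange interpolation formula with nodes 0, 1, 2:
  L_0(t) = (t - 1)(t - 2) / 2
  L_1(t) = t(t - 2) / -1
  L_2(t) = t(t - 1) / 2
Then P(t) = 4·L_0(t) + 2·L_1(t) - 2·L_2(t).
Expanding and collecting terms gives P(t) = -t² - t + 4.
Check: P(2) = -2. ✓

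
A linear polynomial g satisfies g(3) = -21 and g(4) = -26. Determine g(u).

Using the Lagrange interpolation formula with nodes 3, 4:
  L_0(u) = (u - 4) / -1
  L_1(u) = (u - 3) / 1
Then g(u) = -21·L_0(u) - 26·L_1(u).
Expanding and collecting terms gives g(u) = -5u - 6.
Check: g(3) = -21. ✓

g(u) = -5u - 6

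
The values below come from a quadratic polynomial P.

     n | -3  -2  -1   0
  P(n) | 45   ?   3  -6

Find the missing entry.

20

The 3 known points determine the degree-2 polynomial uniquely.
Write P(n) = an^2 + bn + c. Substituting each data point gives a linear system:
  9a - 3b + c = 45
  a - b + c = 3
  c = -6
Solving the system yields a = 4, b = -5, c = -6.
So P(n) = 4n² - 5n - 6.
Then P(-2) = 20.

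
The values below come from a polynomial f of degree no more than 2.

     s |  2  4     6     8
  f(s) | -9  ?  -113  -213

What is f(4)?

-45

The 3 known points determine the degree-2 polynomial uniquely.
Write f(s) = as^2 + bs + c. Substituting each data point gives a linear system:
  4a + 2b + c = -9
  36a + 6b + c = -113
  64a + 8b + c = -213
Solving the system yields a = -4, b = 6, c = -5.
So f(s) = -4s² + 6s - 5.
Then f(4) = -45.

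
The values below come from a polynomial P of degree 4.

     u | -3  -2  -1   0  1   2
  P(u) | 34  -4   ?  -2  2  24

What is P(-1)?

The 5 known points determine the degree-4 polynomial uniquely.
Write P(u) = au^4 + bu^3 + cu^2 + du + e. Substituting each data point gives a linear system:
  81a - 27b + 9c - 3d + e = 34
  16a - 8b + 4c - 2d + e = -4
  e = -2
  a + b + c + d + e = 2
  16a + 8b + 4c + 2d + e = 24
Solving the system yields a = 1, b = 1, c = -1, d = 3, e = -2.
So P(u) = u^4 + u^3 - u^2 + 3u - 2.
Then P(-1) = -6.

-6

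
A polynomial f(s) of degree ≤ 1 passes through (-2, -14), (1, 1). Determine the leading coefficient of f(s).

5

Write f(s) = as + b. Substituting each data point gives a linear system:
  -2a + b = -14
  a + b = 1
Solving the system yields a = 5, b = -4.
So f(s) = 5s - 4.
The leading coefficient is 5.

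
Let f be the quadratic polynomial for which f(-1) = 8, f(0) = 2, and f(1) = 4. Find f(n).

Write f(n) = an^2 + bn + c. Substituting each data point gives a linear system:
  a - b + c = 8
  c = 2
  a + b + c = 4
Solving the system yields a = 4, b = -2, c = 2.
So f(n) = 4n² - 2n + 2.
Check: f(0) = 2. ✓

f(n) = 4n^2 - 2n + 2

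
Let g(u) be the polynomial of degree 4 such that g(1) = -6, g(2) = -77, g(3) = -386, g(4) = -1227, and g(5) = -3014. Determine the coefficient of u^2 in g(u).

Write g(u) = au^4 + bu^3 + cu^2 + du + e. Substituting each data point gives a linear system:
  a + b + c + d + e = -6
  16a + 8b + 4c + 2d + e = -77
  81a + 27b + 9c + 3d + e = -386
  256a + 64b + 16c + 4d + e = -1227
  625a + 125b + 25c + 5d + e = -3014
Solving the system yields a = -5, b = 1, c = 0, d = -3, e = 1.
So g(u) = -5u^4 + u^3 - 3u + 1.
The coefficient of u^2 is 0.

0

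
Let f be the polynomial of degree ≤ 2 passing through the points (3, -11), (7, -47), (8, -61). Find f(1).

-5

Using the Lagrange interpolation formula with nodes 3, 7, 8:
  L_0(s) = (s - 7)(s - 8) / 20
  L_1(s) = (s - 3)(s - 8) / -4
  L_2(s) = (s - 3)(s - 7) / 5
Then f(s) = -11·L_0(s) - 47·L_1(s) - 61·L_2(s).
Expanding and collecting terms gives f(s) = -s^2 + s - 5.
Evaluating at s = 1: f(1) = -5.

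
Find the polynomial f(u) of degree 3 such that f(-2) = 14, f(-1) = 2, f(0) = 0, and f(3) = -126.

Write f(u) = au^3 + bu^2 + cu + d. Substituting each data point gives a linear system:
  -8a + 4b - 2c + d = 14
  -a + b - c + d = 2
  d = 0
  27a + 9b + 3c + d = -126
Solving the system yields a = -3, b = -4, c = -3, d = 0.
So f(u) = -3u^3 - 4u^2 - 3u.
Check: f(0) = 0. ✓

f(u) = -3u^3 - 4u^2 - 3u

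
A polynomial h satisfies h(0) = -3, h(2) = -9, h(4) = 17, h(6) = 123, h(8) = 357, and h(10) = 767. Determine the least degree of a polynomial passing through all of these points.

3

Forward differences of the values at t = 0, 2, 4, 6, 8, 10:
  h  : -3  -9  17  123  357  767
  Δ  : -6  26  106  234  410
  Δ^2: 32  80  128  176
  Δ^3: 48  48  48
  Δ^4: 0  0
  Δ^5: 0
The third differences are constant (48) and nonzero, while all higher differences vanish, so the minimal degree is 3.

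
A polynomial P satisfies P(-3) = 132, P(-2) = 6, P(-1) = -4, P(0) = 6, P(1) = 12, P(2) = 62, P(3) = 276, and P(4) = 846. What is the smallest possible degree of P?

4

Forward differences of the values at n = -3, -2, -1, 0, 1, 2, 3, 4:
  P  : 132  6  -4  6  12  62  276  846
  Δ  : -126  -10  10  6  50  214  570
  Δ^2: 116  20  -4  44  164  356
  Δ^3: -96  -24  48  120  192
  Δ^4: 72  72  72  72
  Δ^5: 0  0  0
  Δ^6: 0  0
  Δ^7: 0
The fourth differences are constant (72) and nonzero, while all higher differences vanish, so the minimal degree is 4.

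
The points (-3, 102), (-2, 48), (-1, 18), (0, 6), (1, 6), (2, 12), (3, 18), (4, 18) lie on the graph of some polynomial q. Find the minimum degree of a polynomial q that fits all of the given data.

3

Forward differences of the values at s = -3, -2, -1, 0, 1, 2, 3, 4:
  q  : 102  48  18  6  6  12  18  18
  Δ  : -54  -30  -12  0  6  6  0
  Δ^2: 24  18  12  6  0  -6
  Δ^3: -6  -6  -6  -6  -6
  Δ^4: 0  0  0  0
  Δ^5: 0  0  0
  Δ^6: 0  0
  Δ^7: 0
The third differences are constant (-6) and nonzero, while all higher differences vanish, so the minimal degree is 3.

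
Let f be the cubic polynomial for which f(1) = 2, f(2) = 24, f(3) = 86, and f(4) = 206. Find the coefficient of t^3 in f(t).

3

Write f(t) = at^3 + bt^2 + ct + d. Substituting each data point gives a linear system:
  a + b + c + d = 2
  8a + 4b + 2c + d = 24
  27a + 9b + 3c + d = 86
  64a + 16b + 4c + d = 206
Solving the system yields a = 3, b = 2, c = -5, d = 2.
So f(t) = 3t^3 + 2t^2 - 5t + 2.
The leading coefficient is 3.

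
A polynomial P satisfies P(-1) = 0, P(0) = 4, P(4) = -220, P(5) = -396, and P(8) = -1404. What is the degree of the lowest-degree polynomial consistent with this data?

Divided differences on the nodes -1, 0, 4, 5, 8:
  order 0: 0  4  -220  -396  -1404
  order 1: 4  -56  -176  -336
  order 2: -12  -24  -40
  order 3: -2  -2
  order 4: 0
The order-3 divided differences are all -2 (nonzero) and every higher order vanishes, so the data lies on a polynomial of degree exactly 3.

3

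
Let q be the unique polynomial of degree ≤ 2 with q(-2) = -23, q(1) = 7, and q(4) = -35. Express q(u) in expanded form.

Write q(u) = au^2 + bu + c. Substituting each data point gives a linear system:
  4a - 2b + c = -23
  a + b + c = 7
  16a + 4b + c = -35
Solving the system yields a = -4, b = 6, c = 5.
So q(u) = -4u² + 6u + 5.
Check: q(-2) = -23. ✓

q(u) = -4u^2 + 6u + 5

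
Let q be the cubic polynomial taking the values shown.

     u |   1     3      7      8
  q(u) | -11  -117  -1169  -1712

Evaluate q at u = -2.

Write q(u) = au^3 + bu^2 + cu + d. Substituting each data point gives a linear system:
  a + b + c + d = -11
  27a + 9b + 3c + d = -117
  343a + 49b + 7c + d = -1169
  512a + 64b + 8c + d = -1712
Solving the system yields a = -3, b = -2, c = -6, d = 0.
So q(u) = -3u^3 - 2u^2 - 6u.
Then q(-2) = 28.

28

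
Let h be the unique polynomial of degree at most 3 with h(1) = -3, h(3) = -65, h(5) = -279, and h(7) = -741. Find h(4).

Forward differences of the values at n = 1, 3, 5, 7:
  h  : -3  -65  -279  -741
  Δ  : -62  -214  -462
  Δ^2: -152  -248
  Δ^3: -96
The third differences are constant, confirming degree 3.
Interpolating (Newton forward form) and evaluating at n = 4 gives h(4) = -147.

-147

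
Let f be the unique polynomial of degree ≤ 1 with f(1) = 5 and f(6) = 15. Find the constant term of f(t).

Write f(t) = at + b. Substituting each data point gives a linear system:
  a + b = 5
  6a + b = 15
Solving the system yields a = 2, b = 3.
So f(t) = 2t + 3.
The constant term is 3.

3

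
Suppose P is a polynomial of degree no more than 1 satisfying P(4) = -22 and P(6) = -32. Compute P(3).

Using the Lagrange interpolation formula with nodes 4, 6:
  L_0(s) = (s - 6) / -2
  L_1(s) = (s - 4) / 2
Then P(s) = -22·L_0(s) - 32·L_1(s).
Expanding and collecting terms gives P(s) = -5s - 2.
Evaluating at s = 3: P(3) = -17.

-17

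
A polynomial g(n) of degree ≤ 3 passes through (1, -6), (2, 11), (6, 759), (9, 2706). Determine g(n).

Using the Lagrange interpolation formula with nodes 1, 2, 6, 9:
  L_0(n) = (n - 2)(n - 6)(n - 9) / -40
  L_1(n) = (n - 1)(n - 6)(n - 9) / 28
  L_2(n) = (n - 1)(n - 2)(n - 9) / -60
  L_3(n) = (n - 1)(n - 2)(n - 6) / 168
Then g(n) = -6·L_0(n) + 11·L_1(n) + 759·L_2(n) + 2706·L_3(n).
Expanding and collecting terms gives g(n) = 4n^3 - 2n^2 - 5n - 3.
Check: g(2) = 11. ✓

g(n) = 4n^3 - 2n^2 - 5n - 3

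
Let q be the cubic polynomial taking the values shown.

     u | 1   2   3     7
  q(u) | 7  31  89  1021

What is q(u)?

q(u) = 3u^3 - u^2 + 6u - 1

Write q(u) = au^3 + bu^2 + cu + d. Substituting each data point gives a linear system:
  a + b + c + d = 7
  8a + 4b + 2c + d = 31
  27a + 9b + 3c + d = 89
  343a + 49b + 7c + d = 1021
Solving the system yields a = 3, b = -1, c = 6, d = -1.
So q(u) = 3u³ - u² + 6u - 1.
Check: q(7) = 1021. ✓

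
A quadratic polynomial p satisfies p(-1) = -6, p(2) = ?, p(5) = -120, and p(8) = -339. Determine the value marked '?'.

-9

The 3 known points determine the degree-2 polynomial uniquely.
Write p(u) = au^2 + bu + c. Substituting each data point gives a linear system:
  a - b + c = -6
  25a + 5b + c = -120
  64a + 8b + c = -339
Solving the system yields a = -6, b = 5, c = 5.
So p(u) = -6u^2 + 5u + 5.
Then p(2) = -9.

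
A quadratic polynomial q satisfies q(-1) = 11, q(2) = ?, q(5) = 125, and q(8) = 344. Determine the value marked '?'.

14

The 3 known points determine the degree-2 polynomial uniquely.
Write q(s) = as^2 + bs + c. Substituting each data point gives a linear system:
  a - b + c = 11
  25a + 5b + c = 125
  64a + 8b + c = 344
Solving the system yields a = 6, b = -5, c = 0.
So q(s) = 6s^2 - 5s.
Then q(2) = 14.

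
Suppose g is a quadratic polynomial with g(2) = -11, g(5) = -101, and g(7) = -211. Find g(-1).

-11

Write g(s) = as^2 + bs + c. Substituting each data point gives a linear system:
  4a + 2b + c = -11
  25a + 5b + c = -101
  49a + 7b + c = -211
Solving the system yields a = -5, b = 5, c = -1.
So g(s) = -5s² + 5s - 1.
Then g(-1) = -11.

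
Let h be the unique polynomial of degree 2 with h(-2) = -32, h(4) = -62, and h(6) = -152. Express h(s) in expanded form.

h(s) = -5s^2 + 5s - 2

Write h(s) = as^2 + bs + c. Substituting each data point gives a linear system:
  4a - 2b + c = -32
  16a + 4b + c = -62
  36a + 6b + c = -152
Solving the system yields a = -5, b = 5, c = -2.
So h(s) = -5s^2 + 5s - 2.
Check: h(-2) = -32. ✓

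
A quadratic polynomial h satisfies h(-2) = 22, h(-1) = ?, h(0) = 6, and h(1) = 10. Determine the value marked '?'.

10

The 3 known points determine the degree-2 polynomial uniquely.
Write h(x) = ax^2 + bx + c. Substituting each data point gives a linear system:
  4a - 2b + c = 22
  c = 6
  a + b + c = 10
Solving the system yields a = 4, b = 0, c = 6.
So h(x) = 4x^2 + 6.
Then h(-1) = 10.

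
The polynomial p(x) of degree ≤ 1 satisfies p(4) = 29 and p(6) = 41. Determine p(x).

Write p(x) = ax + b. Substituting each data point gives a linear system:
  4a + b = 29
  6a + b = 41
Solving the system yields a = 6, b = 5.
So p(x) = 6x + 5.
Check: p(4) = 29. ✓

p(x) = 6x + 5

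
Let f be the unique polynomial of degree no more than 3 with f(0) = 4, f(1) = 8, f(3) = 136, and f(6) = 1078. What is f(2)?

42

Write f(t) = at^3 + bt^2 + ct + d. Substituting each data point gives a linear system:
  d = 4
  a + b + c + d = 8
  27a + 9b + 3c + d = 136
  216a + 36b + 6c + d = 1078
Solving the system yields a = 5, b = 0, c = -1, d = 4.
So f(t) = 5t³ - t + 4.
Then f(2) = 42.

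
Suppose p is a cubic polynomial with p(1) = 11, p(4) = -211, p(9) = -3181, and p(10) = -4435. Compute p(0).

Write p(x) = ax^3 + bx^2 + cx + d. Substituting each data point gives a linear system:
  a + b + c + d = 11
  64a + 16b + 4c + d = -211
  729a + 81b + 9c + d = -3181
  1000a + 100b + 10c + d = -4435
Solving the system yields a = -5, b = 5, c = 6, d = 5.
So p(x) = -5x³ + 5x² + 6x + 5.
Then p(0) = 5.

5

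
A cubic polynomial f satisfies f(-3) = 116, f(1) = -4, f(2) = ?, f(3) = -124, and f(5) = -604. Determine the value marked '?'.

-34

The 4 known points determine the degree-3 polynomial uniquely.
Write f(s) = as^3 + bs^2 + cs + d. Substituting each data point gives a linear system:
  -27a + 9b - 3c + d = 116
  a + b + c + d = -4
  27a + 9b + 3c + d = -124
  125a + 25b + 5c + d = -604
Solving the system yields a = -5, b = 0, c = 5, d = -4.
So f(s) = -5s^3 + 5s - 4.
Then f(2) = -34.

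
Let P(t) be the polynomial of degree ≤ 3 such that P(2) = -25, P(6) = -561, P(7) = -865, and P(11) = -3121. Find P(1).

-1

Write P(t) = at^3 + bt^2 + ct + d. Substituting each data point gives a linear system:
  8a + 4b + 2c + d = -25
  216a + 36b + 6c + d = -561
  343a + 49b + 7c + d = -865
  1331a + 121b + 11c + d = -3121
Solving the system yields a = -2, b = -4, c = 2, d = 3.
So P(t) = -2t^3 - 4t^2 + 2t + 3.
Then P(1) = -1.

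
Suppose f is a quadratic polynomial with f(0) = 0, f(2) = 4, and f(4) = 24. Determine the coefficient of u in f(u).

Write f(u) = au^2 + bu + c. Substituting each data point gives a linear system:
  c = 0
  4a + 2b + c = 4
  16a + 4b + c = 24
Solving the system yields a = 2, b = -2, c = 0.
So f(u) = 2u^2 - 2u.
The coefficient of u is -2.

-2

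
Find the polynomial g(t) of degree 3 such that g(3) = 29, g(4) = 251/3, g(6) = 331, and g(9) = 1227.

Write g(t) = at^3 + bt^2 + ct + d. Substituting each data point gives a linear system:
  27a + 9b + 3c + d = 29
  64a + 16b + 4c + d = 251/3
  216a + 36b + 6c + d = 331
  729a + 81b + 9c + d = 1227
Solving the system yields a = 2, b = -3, c = 5/3, d = -3.
So g(t) = 2t³ - 3t² + (5/3)t - 3.
Check: g(9) = 1227. ✓

g(t) = 2t^3 - 3t^2 + (5/3)t - 3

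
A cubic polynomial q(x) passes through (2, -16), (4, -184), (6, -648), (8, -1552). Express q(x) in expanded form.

q(x) = -3x^3 - x^2 + 6x

Write q(x) = ax^3 + bx^2 + cx + d. Substituting each data point gives a linear system:
  8a + 4b + 2c + d = -16
  64a + 16b + 4c + d = -184
  216a + 36b + 6c + d = -648
  512a + 64b + 8c + d = -1552
Solving the system yields a = -3, b = -1, c = 6, d = 0.
So q(x) = -3x^3 - x^2 + 6x.
Check: q(4) = -184. ✓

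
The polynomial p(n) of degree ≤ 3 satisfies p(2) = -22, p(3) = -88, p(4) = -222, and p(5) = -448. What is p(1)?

Using the Lagrange interpolation formula with nodes 2, 3, 4, 5:
  L_0(n) = (n - 3)(n - 4)(n - 5) / -6
  L_1(n) = (n - 2)(n - 4)(n - 5) / 2
  L_2(n) = (n - 2)(n - 3)(n - 5) / -2
  L_3(n) = (n - 2)(n - 3)(n - 4) / 6
Then p(n) = -22·L_0(n) - 88·L_1(n) - 222·L_2(n) - 448·L_3(n).
Expanding and collecting terms gives p(n) = -4n^3 + 2n^2 + 2.
Evaluating at n = 1: p(1) = 0.

0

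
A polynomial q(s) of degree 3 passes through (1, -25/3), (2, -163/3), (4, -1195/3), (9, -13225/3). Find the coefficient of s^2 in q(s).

Write q(s) = as^3 + bs^2 + cs + d. Substituting each data point gives a linear system:
  a + b + c + d = -25/3
  8a + 4b + 2c + d = -163/3
  64a + 16b + 4c + d = -1195/3
  729a + 81b + 9c + d = -13225/3
Solving the system yields a = -6, b = 0, c = -4, d = 5/3.
So q(s) = -6s³ - 4s + 5/3.
The coefficient of s^2 is 0.

0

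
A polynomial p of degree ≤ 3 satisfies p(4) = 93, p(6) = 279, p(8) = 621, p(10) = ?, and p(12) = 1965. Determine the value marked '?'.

The 4 known points determine the degree-3 polynomial uniquely.
Write p(s) = as^3 + bs^2 + cs + d. Substituting each data point gives a linear system:
  64a + 16b + 4c + d = 93
  216a + 36b + 6c + d = 279
  512a + 64b + 8c + d = 621
  1728a + 144b + 12c + d = 1965
Solving the system yields a = 1, b = 3/2, c = 2, d = -3.
So p(s) = s³ + (3/2)s² + 2s - 3.
Then p(10) = 1167.

1167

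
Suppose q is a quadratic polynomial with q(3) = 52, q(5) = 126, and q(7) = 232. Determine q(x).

q(x) = 4x^2 + 5x + 1

Using the Lagrange interpolation formula with nodes 3, 5, 7:
  L_0(x) = (x - 5)(x - 7) / 8
  L_1(x) = (x - 3)(x - 7) / -4
  L_2(x) = (x - 3)(x - 5) / 8
Then q(x) = 52·L_0(x) + 126·L_1(x) + 232·L_2(x).
Expanding and collecting terms gives q(x) = 4x^2 + 5x + 1.
Check: q(3) = 52. ✓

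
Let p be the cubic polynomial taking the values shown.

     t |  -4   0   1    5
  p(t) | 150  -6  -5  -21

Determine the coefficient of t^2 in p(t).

Write p(t) = at^3 + bt^2 + ct + d. Substituting each data point gives a linear system:
  -64a + 16b - 4c + d = 150
  d = -6
  a + b + c + d = -5
  125a + 25b + 5c + d = -21
Solving the system yields a = -1, b = 5, c = -3, d = -6.
So p(t) = -t^3 + 5t^2 - 3t - 6.
The coefficient of t^2 is 5.

5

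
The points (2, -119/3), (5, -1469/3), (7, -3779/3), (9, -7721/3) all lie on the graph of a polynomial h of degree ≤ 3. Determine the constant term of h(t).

Write h(t) = at^3 + bt^2 + ct + d. Substituting each data point gives a linear system:
  8a + 4b + 2c + d = -119/3
  125a + 25b + 5c + d = -1469/3
  343a + 49b + 7c + d = -3779/3
  729a + 81b + 9c + d = -7721/3
Solving the system yields a = -3, b = -5, c = 2, d = 1/3.
So h(t) = -3t³ - 5t² + 2t + 1/3.
The constant term is 1/3.

1/3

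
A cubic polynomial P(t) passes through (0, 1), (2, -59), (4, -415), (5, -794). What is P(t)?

Write P(t) = at^3 + bt^2 + ct + d. Substituting each data point gives a linear system:
  d = 1
  8a + 4b + 2c + d = -59
  64a + 16b + 4c + d = -415
  125a + 25b + 5c + d = -794
Solving the system yields a = -6, b = -1, c = -4, d = 1.
So P(t) = -6t^3 - t^2 - 4t + 1.
Check: P(2) = -59. ✓

P(t) = -6t^3 - t^2 - 4t + 1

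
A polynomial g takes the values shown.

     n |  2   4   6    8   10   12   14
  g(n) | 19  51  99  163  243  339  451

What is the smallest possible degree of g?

2

Forward differences of the values at n = 2, 4, 6, 8, 10, 12, 14:
  g  : 19  51  99  163  243  339  451
  Δ  : 32  48  64  80  96  112
  Δ^2: 16  16  16  16  16
  Δ^3: 0  0  0  0
  Δ^4: 0  0  0
  Δ^5: 0  0
  Δ^6: 0
The second differences are constant (16) and nonzero, while all higher differences vanish, so the minimal degree is 2.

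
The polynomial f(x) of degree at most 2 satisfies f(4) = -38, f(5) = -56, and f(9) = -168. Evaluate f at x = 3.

-24

Using the Lagrange interpolation formula with nodes 4, 5, 9:
  L_0(x) = (x - 5)(x - 9) / 5
  L_1(x) = (x - 4)(x - 9) / -4
  L_2(x) = (x - 4)(x - 5) / 20
Then f(x) = -38·L_0(x) - 56·L_1(x) - 168·L_2(x).
Expanding and collecting terms gives f(x) = -2x² - 6.
Evaluating at x = 3: f(3) = -24.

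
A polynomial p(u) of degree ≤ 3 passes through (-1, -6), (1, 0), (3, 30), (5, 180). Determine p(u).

Write p(u) = au^3 + bu^2 + cu + d. Substituting each data point gives a linear system:
  -a + b - c + d = -6
  a + b + c + d = 0
  27a + 9b + 3c + d = 30
  125a + 25b + 5c + d = 180
Solving the system yields a = 2, b = -3, c = 1, d = 0.
So p(u) = 2u^3 - 3u^2 + u.
Check: p(1) = 0. ✓

p(u) = 2u^3 - 3u^2 + u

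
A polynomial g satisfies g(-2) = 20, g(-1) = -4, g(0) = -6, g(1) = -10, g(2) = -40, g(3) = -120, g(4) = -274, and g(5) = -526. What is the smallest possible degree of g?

Forward differences of the values at n = -2, -1, 0, 1, 2, 3, 4, 5:
  g  : 20  -4  -6  -10  -40  -120  -274  -526
  Δ  : -24  -2  -4  -30  -80  -154  -252
  Δ^2: 22  -2  -26  -50  -74  -98
  Δ^3: -24  -24  -24  -24  -24
  Δ^4: 0  0  0  0
  Δ^5: 0  0  0
  Δ^6: 0  0
  Δ^7: 0
The third differences are constant (-24) and nonzero, while all higher differences vanish, so the minimal degree is 3.

3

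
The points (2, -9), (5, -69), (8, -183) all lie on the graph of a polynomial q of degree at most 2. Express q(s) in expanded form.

Write q(s) = as^2 + bs + c. Substituting each data point gives a linear system:
  4a + 2b + c = -9
  25a + 5b + c = -69
  64a + 8b + c = -183
Solving the system yields a = -3, b = 1, c = 1.
So q(s) = -3s^2 + s + 1.
Check: q(5) = -69. ✓

q(s) = -3s^2 + s + 1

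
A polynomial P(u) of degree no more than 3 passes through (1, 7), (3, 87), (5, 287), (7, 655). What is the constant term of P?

Write P(u) = au^3 + bu^2 + cu + d. Substituting each data point gives a linear system:
  a + b + c + d = 7
  27a + 9b + 3c + d = 87
  125a + 25b + 5c + d = 287
  343a + 49b + 7c + d = 655
Solving the system yields a = 1, b = 6, c = 3, d = -3.
So P(u) = u^3 + 6u^2 + 3u - 3.
The constant term is -3.

-3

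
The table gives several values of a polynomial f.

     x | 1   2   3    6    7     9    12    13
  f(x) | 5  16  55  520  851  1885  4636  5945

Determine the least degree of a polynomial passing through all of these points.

Divided differences on the nodes 1, 2, 3, 6, 7, 9, 12, 13:
  order 0: 5  16  55  520  851  1885  4636  5945
  order 1: 11  39  155  331  517  917  1309
  order 2: 14  29  44  62  80  98
  order 3: 3  3  3  3  3
  order 4: 0  0  0  0
  order 5: 0  0  0
  order 6: 0  0
  order 7: 0
The order-3 divided differences are all 3 (nonzero) and every higher order vanishes, so the data lies on a polynomial of degree exactly 3.

3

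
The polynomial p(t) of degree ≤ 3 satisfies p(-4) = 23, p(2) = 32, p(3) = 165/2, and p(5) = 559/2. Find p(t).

p(t) = t^3 + 6t^2 + (3/2)t - 3

Write p(t) = at^3 + bt^2 + ct + d. Substituting each data point gives a linear system:
  -64a + 16b - 4c + d = 23
  8a + 4b + 2c + d = 32
  27a + 9b + 3c + d = 165/2
  125a + 25b + 5c + d = 559/2
Solving the system yields a = 1, b = 6, c = 3/2, d = -3.
So p(t) = t³ + 6t² + (3/2)t - 3.
Check: p(-4) = 23. ✓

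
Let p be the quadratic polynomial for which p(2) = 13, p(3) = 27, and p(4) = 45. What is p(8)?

157

Forward differences of the values at u = 2, 3, 4:
  p  : 13  27  45
  Δ  : 14  18
  Δ^2: 4
The second differences are constant, confirming degree 2.
Interpolating (Newton forward form) and evaluating at u = 8 gives p(8) = 157.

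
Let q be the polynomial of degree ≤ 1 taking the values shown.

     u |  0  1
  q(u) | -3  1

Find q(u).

q(u) = 4u - 3

Write q(u) = au + b. Substituting each data point gives a linear system:
  b = -3
  a + b = 1
Solving the system yields a = 4, b = -3.
So q(u) = 4u - 3.
Check: q(0) = -3. ✓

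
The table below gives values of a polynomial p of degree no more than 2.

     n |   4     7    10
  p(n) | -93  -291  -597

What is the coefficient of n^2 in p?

-6

Write p(n) = an^2 + bn + c. Substituting each data point gives a linear system:
  16a + 4b + c = -93
  49a + 7b + c = -291
  100a + 10b + c = -597
Solving the system yields a = -6, b = 0, c = 3.
So p(n) = -6n^2 + 3.
The leading coefficient is -6.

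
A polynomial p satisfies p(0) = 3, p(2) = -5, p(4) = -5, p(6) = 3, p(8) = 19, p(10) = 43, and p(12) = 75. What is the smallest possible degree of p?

2

Forward differences of the values at x = 0, 2, 4, 6, 8, 10, 12:
  p  : 3  -5  -5  3  19  43  75
  Δ  : -8  0  8  16  24  32
  Δ^2: 8  8  8  8  8
  Δ^3: 0  0  0  0
  Δ^4: 0  0  0
  Δ^5: 0  0
  Δ^6: 0
The second differences are constant (8) and nonzero, while all higher differences vanish, so the minimal degree is 2.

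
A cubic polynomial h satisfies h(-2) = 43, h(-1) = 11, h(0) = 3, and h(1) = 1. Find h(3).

Forward differences of the values at t = -2, -1, 0, 1:
  h  : 43  11  3  1
  Δ  : -32  -8  -2
  Δ^2: 24  6
  Δ^3: -18
The third differences are constant, confirming degree 3.
Interpolating (Newton forward form) and evaluating at t = 3 gives h(3) = -57.

-57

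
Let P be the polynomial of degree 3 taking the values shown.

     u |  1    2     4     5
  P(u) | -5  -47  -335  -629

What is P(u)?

P(u) = -4u^3 - 6u^2 + 4u + 1

Write P(u) = au^3 + bu^2 + cu + d. Substituting each data point gives a linear system:
  a + b + c + d = -5
  8a + 4b + 2c + d = -47
  64a + 16b + 4c + d = -335
  125a + 25b + 5c + d = -629
Solving the system yields a = -4, b = -6, c = 4, d = 1.
So P(u) = -4u³ - 6u² + 4u + 1.
Check: P(5) = -629. ✓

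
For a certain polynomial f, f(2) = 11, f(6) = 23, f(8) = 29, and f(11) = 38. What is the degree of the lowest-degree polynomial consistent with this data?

Divided differences on the nodes 2, 6, 8, 11:
  order 0: 11  23  29  38
  order 1: 3  3  3
  order 2: 0  0
  order 3: 0
The order-1 divided differences are all 3 (nonzero) and every higher order vanishes, so the data lies on a polynomial of degree exactly 1.

1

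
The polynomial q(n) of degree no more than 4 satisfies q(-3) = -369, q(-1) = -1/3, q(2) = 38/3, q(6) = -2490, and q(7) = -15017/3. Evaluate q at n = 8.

-27100/3

Using the Lagrange interpolation formula with nodes -3, -1, 2, 6, 7:
  L_0(n) = (n + 1)(n - 2)(n - 6)(n - 7) / 900
  L_1(n) = (n + 3)(n - 2)(n - 6)(n - 7) / -336
  L_2(n) = (n + 3)(n + 1)(n - 6)(n - 7) / 300
  L_3(n) = (n + 3)(n + 1)(n - 2)(n - 7) / -252
  L_4(n) = (n + 3)(n + 1)(n - 2)(n - 6) / 400
Then q(n) = -369·L_0(n) - 1/3·L_1(n) + 38/3·L_2(n) - 2490·L_3(n) - 15017/3·L_4(n).
Expanding and collecting terms gives q(n) = -3n⁴ + 6n³ + 3n² - (5/3)n + 4.
Evaluating at n = 8: q(8) = -27100/3.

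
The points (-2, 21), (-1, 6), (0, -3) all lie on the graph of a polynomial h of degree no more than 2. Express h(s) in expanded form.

h(s) = 3s^2 - 6s - 3

Write h(s) = as^2 + bs + c. Substituting each data point gives a linear system:
  4a - 2b + c = 21
  a - b + c = 6
  c = -3
Solving the system yields a = 3, b = -6, c = -3.
So h(s) = 3s^2 - 6s - 3.
Check: h(-1) = 6. ✓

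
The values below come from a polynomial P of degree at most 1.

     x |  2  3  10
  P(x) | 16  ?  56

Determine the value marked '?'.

21

The 2 known points determine the degree-1 polynomial uniquely.
Write P(x) = ax + b. Substituting each data point gives a linear system:
  2a + b = 16
  10a + b = 56
Solving the system yields a = 5, b = 6.
So P(x) = 5x + 6.
Then P(3) = 21.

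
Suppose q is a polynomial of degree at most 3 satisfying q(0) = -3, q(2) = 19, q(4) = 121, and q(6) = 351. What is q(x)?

q(x) = x^3 + 4x^2 - x - 3

Write q(x) = ax^3 + bx^2 + cx + d. Substituting each data point gives a linear system:
  d = -3
  8a + 4b + 2c + d = 19
  64a + 16b + 4c + d = 121
  216a + 36b + 6c + d = 351
Solving the system yields a = 1, b = 4, c = -1, d = -3.
So q(x) = x^3 + 4x^2 - x - 3.
Check: q(6) = 351. ✓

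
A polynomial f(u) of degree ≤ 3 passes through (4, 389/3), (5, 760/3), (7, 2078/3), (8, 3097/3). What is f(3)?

Using the Lagrange interpolation formula with nodes 4, 5, 7, 8:
  L_0(u) = (u - 5)(u - 7)(u - 8) / -12
  L_1(u) = (u - 4)(u - 7)(u - 8) / 6
  L_2(u) = (u - 4)(u - 5)(u - 8) / -6
  L_3(u) = (u - 4)(u - 5)(u - 7) / 12
Then f(u) = 389/3·L_0(u) + 760/3·L_1(u) + 2078/3·L_2(u) + 3097/3·L_3(u).
Expanding and collecting terms gives f(u) = 2u^3 + (5/3)u - 5.
Evaluating at u = 3: f(3) = 54.

54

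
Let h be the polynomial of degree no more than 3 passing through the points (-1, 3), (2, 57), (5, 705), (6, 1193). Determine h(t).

Using the Lagrange interpolation formula with nodes -1, 2, 5, 6:
  L_0(t) = (t - 2)(t - 5)(t - 6) / -126
  L_1(t) = (t + 1)(t - 5)(t - 6) / 36
  L_2(t) = (t + 1)(t - 2)(t - 6) / -18
  L_3(t) = (t + 1)(t - 2)(t - 5) / 28
Then h(t) = 3·L_0(t) + 57·L_1(t) + 705·L_2(t) + 1193·L_3(t).
Expanding and collecting terms gives h(t) = 5t³ + 3t² + 5.
Check: h(-1) = 3. ✓

h(t) = 5t^3 + 3t^2 + 5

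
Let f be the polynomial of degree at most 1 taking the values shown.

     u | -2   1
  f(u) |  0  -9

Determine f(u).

Write f(u) = au + b. Substituting each data point gives a linear system:
  -2a + b = 0
  a + b = -9
Solving the system yields a = -3, b = -6.
So f(u) = -3u - 6.
Check: f(-2) = 0. ✓

f(u) = -3u - 6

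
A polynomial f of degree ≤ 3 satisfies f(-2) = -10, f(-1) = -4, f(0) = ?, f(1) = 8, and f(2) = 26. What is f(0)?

0

On equispaced nodes a degree-3 polynomial has vanishing fourth forward difference, so
  f(-2) - 4·f(-1) + 6·f(0) - 4·f(1) + f(2) = 0.
Substituting the known values and solving for f(0):
  6·f(0) = 0
  f(0) = 0.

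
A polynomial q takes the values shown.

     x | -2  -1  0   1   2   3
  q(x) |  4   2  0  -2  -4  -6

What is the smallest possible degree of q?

1

Forward differences of the values at x = -2, -1, 0, 1, 2, 3:
  q  : 4  2  0  -2  -4  -6
  Δ  : -2  -2  -2  -2  -2
  Δ^2: 0  0  0  0
  Δ^3: 0  0  0
  Δ^4: 0  0
  Δ^5: 0
The first differences are constant (-2) and nonzero, while all higher differences vanish, so the minimal degree is 1.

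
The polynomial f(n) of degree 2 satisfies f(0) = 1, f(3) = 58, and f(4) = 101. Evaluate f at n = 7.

Using the Lagrange interpolation formula with nodes 0, 3, 4:
  L_0(n) = (n - 3)(n - 4) / 12
  L_1(n) = n(n - 4) / -3
  L_2(n) = n(n - 3) / 4
Then f(n) = 1·L_0(n) + 58·L_1(n) + 101·L_2(n).
Expanding and collecting terms gives f(n) = 6n² + n + 1.
Evaluating at n = 7: f(7) = 302.

302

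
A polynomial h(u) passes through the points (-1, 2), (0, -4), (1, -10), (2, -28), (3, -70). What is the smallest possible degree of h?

3

Forward differences of the values at u = -1, 0, 1, 2, 3:
  h  : 2  -4  -10  -28  -70
  Δ  : -6  -6  -18  -42
  Δ^2: 0  -12  -24
  Δ^3: -12  -12
  Δ^4: 0
The third differences are constant (-12) and nonzero, while all higher differences vanish, so the minimal degree is 3.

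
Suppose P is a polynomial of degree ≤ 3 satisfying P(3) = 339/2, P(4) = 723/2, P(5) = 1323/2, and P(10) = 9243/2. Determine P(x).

Write P(x) = ax^3 + bx^2 + cx + d. Substituting each data point gives a linear system:
  27a + 9b + 3c + d = 339/2
  64a + 16b + 4c + d = 723/2
  125a + 25b + 5c + d = 1323/2
  1000a + 100b + 10c + d = 9243/2
Solving the system yields a = 4, b = 6, c = 2, d = 3/2.
So P(x) = 4x^3 + 6x^2 + 2x + 3/2.
Check: P(4) = 723/2. ✓

P(x) = 4x^3 + 6x^2 + 2x + 3/2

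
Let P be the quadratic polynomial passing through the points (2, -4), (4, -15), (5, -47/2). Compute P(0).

Using the Lagrange interpolation formula with nodes 2, 4, 5:
  L_0(u) = (u - 4)(u - 5) / 6
  L_1(u) = (u - 2)(u - 5) / -2
  L_2(u) = (u - 2)(u - 4) / 3
Then P(u) = -4·L_0(u) - 15·L_1(u) - 47/2·L_2(u).
Expanding and collecting terms gives P(u) = -u^2 + (1/2)u - 1.
Evaluating at u = 0: P(0) = -1.

-1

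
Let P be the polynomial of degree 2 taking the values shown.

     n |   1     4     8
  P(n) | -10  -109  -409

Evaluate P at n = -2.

-19

Using the Lagrange interpolation formula with nodes 1, 4, 8:
  L_0(n) = (n - 4)(n - 8) / 21
  L_1(n) = (n - 1)(n - 8) / -12
  L_2(n) = (n - 1)(n - 4) / 28
Then P(n) = -10·L_0(n) - 109·L_1(n) - 409·L_2(n).
Expanding and collecting terms gives P(n) = -6n² - 3n - 1.
Evaluating at n = -2: P(-2) = -19.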